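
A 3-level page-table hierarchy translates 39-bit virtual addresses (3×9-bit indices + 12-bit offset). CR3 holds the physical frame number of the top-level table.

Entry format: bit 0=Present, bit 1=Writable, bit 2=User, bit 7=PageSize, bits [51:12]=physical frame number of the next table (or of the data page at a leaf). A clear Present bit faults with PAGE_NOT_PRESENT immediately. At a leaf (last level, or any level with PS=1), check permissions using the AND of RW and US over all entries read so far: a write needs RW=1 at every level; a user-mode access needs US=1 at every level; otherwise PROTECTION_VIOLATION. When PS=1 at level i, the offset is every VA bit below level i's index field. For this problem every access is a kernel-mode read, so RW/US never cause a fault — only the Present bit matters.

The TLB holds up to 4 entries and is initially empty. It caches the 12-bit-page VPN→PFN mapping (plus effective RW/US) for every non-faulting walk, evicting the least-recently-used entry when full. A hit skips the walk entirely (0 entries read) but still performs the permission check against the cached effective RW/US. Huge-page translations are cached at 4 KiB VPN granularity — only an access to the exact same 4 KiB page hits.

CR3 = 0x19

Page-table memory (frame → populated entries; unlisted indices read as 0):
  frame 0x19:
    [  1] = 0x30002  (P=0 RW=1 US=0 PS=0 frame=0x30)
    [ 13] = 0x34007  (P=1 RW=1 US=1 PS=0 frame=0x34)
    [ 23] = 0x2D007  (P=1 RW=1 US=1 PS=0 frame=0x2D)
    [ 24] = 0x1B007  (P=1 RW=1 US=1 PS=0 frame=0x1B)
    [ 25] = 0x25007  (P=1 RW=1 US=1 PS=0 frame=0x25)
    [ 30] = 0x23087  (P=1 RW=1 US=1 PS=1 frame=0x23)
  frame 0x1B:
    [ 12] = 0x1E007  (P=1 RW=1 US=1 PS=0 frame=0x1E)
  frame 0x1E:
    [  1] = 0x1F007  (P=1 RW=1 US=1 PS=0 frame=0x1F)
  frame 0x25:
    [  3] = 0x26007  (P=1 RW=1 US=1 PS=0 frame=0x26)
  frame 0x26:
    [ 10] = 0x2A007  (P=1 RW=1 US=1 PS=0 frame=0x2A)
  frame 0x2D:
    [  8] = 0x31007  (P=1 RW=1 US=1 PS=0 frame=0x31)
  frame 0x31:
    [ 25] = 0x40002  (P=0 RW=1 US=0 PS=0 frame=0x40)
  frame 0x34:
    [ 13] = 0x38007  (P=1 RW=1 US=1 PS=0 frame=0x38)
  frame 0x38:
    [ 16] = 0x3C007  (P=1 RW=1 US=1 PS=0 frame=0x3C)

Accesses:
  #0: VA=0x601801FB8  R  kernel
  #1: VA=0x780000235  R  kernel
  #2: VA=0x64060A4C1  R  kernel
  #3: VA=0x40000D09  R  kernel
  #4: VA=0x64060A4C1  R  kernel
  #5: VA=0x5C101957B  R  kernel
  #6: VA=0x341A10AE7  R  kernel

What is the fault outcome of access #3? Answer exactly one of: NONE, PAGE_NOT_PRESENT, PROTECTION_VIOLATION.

Per-access translation:
#0 VA=0x601801FB8 (r,kernel):
  L0: frame=0x19 idx=24 entry=0x1B007 [P=1 RW=1 US=1 PS=0]
  L1: frame=0x1B idx=12 entry=0x1E007 [P=1 RW=1 US=1 PS=0]
  L2: frame=0x1E idx=1 entry=0x1F007 [P=1 RW=1 US=1 PS=0]
  ✓ 0x1FFB8  — 3 lookups
#1 VA=0x780000235 (r,kernel):
  L0: frame=0x19 idx=30 entry=0x23087 [P=1 RW=1 US=1 PS=1]
  ✓ 0x23235 (huge @L0)  — 1 lookups
#2 VA=0x64060A4C1 (r,kernel):
  L0: frame=0x19 idx=25 entry=0x25007 [P=1 RW=1 US=1 PS=0]
  L1: frame=0x25 idx=3 entry=0x26007 [P=1 RW=1 US=1 PS=0]
  L2: frame=0x26 idx=10 entry=0x2A007 [P=1 RW=1 US=1 PS=0]
  ✓ 0x2A4C1  — 3 lookups
#3 VA=0x40000D09 (r,kernel):
  L0: frame=0x19 idx=1 entry=0x30002 [P=0 RW=1 US=0 PS=0]
  ✗ PAGE_NOT_PRESENT  [1 reads]
#4 VA=0x64060A4C1 (r,kernel):
  TLB hit vpn=0x64060A → PA=0x2A4C1
#5 VA=0x5C101957B (r,kernel):
  L0: frame=0x19 idx=23 entry=0x2D007 [P=1 RW=1 US=1 PS=0]
  L1: frame=0x2D idx=8 entry=0x31007 [P=1 RW=1 US=1 PS=0]
  L2: frame=0x31 idx=25 entry=0x40002 [P=0 RW=1 US=0 PS=0]
  ✗ PAGE_NOT_PRESENT  [3 reads]
#6 VA=0x341A10AE7 (r,kernel):
  L0: frame=0x19 idx=13 entry=0x34007 [P=1 RW=1 US=1 PS=0]
  L1: frame=0x34 idx=13 entry=0x38007 [P=1 RW=1 US=1 PS=0]
  L2: frame=0x38 idx=16 entry=0x3C007 [P=1 RW=1 US=1 PS=0]
  ✓ 0x3CAE7  — 3 lookups

Access #3 fault: PAGE_NOT_PRESENT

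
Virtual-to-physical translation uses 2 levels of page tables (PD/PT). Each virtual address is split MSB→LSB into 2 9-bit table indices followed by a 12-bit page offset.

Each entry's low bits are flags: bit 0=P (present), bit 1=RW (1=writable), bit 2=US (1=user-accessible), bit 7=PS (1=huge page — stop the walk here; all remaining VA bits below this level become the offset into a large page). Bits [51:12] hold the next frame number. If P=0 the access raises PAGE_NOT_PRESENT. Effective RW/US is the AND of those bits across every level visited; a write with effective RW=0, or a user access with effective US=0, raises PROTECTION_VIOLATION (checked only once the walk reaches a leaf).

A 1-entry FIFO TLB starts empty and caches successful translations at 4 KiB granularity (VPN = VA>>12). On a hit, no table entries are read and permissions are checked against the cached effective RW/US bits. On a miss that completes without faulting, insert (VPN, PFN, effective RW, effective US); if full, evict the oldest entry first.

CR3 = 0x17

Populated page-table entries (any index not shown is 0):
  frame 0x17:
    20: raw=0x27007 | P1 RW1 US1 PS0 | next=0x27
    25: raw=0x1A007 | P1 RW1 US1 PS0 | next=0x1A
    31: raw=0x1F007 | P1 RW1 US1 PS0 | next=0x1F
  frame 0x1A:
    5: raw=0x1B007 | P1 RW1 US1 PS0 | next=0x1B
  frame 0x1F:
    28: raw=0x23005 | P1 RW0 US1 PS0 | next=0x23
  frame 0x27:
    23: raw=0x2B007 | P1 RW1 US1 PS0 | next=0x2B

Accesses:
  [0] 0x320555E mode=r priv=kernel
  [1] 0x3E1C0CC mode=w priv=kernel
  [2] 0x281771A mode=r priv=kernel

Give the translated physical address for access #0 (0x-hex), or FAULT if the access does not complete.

Per-access translation:
#0 VA=0x320555E (r,kernel):
  [0] read 0x17 idx=25: raw=0x1A007 flags P=1 W=1 U=1 S=0
  [1] read 0x1A idx=5: raw=0x1B007 flags P=1 W=1 U=1 S=0
  ⇒ phys 0x1B55E  [2 reads]
#1 VA=0x3E1C0CC (w,kernel):
  [0] read 0x17 idx=31: raw=0x1F007 flags P=1 W=1 U=1 S=0
  [1] read 0x1F idx=28: raw=0x23005 flags P=1 W=0 U=1 S=0
  ✗ PROTECTION_VIOLATION  [2 reads]
#2 VA=0x281771A (r,kernel):
  [0] read 0x17 idx=20: raw=0x27007 flags P=1 W=1 U=1 S=0
  [1] read 0x27 idx=23: raw=0x2B007 flags P=1 W=1 U=1 S=0
  ⇒ phys 0x2B71A  [2 reads]

Access #0 PA: 0x1B55E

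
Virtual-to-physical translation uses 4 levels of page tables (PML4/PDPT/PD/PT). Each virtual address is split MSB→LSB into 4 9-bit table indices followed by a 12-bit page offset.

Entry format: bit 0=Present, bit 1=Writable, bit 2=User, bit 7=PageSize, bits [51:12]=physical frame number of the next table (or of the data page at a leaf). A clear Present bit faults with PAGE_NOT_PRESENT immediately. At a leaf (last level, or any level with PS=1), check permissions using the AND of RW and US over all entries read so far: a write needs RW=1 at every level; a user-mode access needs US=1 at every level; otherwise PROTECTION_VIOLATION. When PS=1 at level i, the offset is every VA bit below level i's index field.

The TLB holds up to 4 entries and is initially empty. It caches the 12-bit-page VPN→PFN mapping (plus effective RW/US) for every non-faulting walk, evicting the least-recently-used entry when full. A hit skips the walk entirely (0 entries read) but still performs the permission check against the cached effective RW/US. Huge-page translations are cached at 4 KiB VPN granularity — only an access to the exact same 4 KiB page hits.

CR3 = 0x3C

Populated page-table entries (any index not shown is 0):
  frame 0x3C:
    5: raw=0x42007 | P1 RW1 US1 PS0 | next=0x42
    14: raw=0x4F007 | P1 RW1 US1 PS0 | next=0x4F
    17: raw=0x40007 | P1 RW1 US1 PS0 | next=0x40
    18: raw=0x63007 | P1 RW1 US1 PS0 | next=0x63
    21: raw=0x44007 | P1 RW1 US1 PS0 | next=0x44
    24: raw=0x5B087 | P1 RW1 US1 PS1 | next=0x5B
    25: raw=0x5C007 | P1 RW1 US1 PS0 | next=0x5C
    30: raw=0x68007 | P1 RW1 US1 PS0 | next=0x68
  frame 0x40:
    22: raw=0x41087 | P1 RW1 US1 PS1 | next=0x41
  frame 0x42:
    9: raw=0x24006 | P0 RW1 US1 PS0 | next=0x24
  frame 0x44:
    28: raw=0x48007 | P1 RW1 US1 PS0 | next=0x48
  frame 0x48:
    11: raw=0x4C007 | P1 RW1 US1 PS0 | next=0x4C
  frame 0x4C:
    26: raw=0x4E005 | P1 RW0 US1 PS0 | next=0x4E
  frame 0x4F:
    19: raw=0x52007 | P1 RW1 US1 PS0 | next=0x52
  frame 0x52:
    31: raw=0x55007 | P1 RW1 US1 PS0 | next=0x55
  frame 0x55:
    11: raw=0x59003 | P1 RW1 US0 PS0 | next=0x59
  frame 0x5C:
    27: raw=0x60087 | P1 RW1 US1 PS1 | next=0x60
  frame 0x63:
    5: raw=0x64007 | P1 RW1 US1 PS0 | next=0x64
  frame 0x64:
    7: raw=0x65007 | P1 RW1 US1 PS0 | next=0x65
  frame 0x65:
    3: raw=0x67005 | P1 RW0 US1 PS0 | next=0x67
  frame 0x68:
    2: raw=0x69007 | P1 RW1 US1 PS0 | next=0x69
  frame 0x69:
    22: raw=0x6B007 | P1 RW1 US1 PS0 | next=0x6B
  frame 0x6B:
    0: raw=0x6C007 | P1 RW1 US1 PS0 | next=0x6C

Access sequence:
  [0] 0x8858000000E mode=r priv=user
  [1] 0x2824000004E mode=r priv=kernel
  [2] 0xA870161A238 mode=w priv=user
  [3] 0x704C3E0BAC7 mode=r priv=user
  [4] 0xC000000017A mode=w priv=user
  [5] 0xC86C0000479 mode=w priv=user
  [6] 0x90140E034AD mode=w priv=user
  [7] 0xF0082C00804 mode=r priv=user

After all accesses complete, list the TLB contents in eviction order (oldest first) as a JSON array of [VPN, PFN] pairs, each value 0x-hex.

Walk each access:
#0 VA=0x8858000000E (r,user):
  L0 @0x3C[17] → 0x40007  P=1,RW=1,US=1,PS=0
  L1 @0x40[22] → 0x41087  P=1,RW=1,US=1,PS=1
  ✓ 0x4100E (huge @L1)  — 2 lookups
#1 VA=0x2824000004E (r,kernel):
  L0 @0x3C[5] → 0x42007  P=1,RW=1,US=1,PS=0
  L1 @0x42[9] → 0x24006  P=0,RW=1,US=1,PS=0
  ✗ PAGE_NOT_PRESENT  [2 reads]
#2 VA=0xA870161A238 (w,user):
  L0 @0x3C[21] → 0x44007  P=1,RW=1,US=1,PS=0
  L1 @0x44[28] → 0x48007  P=1,RW=1,US=1,PS=0
  L2 @0x48[11] → 0x4C007  P=1,RW=1,US=1,PS=0
  L3 @0x4C[26] → 0x4E005  P=1,RW=0,US=1,PS=0
  ✗ PROTECTION_VIOLATION  [4 reads]
#3 VA=0x704C3E0BAC7 (r,user):
  L0 @0x3C[14] → 0x4F007  P=1,RW=1,US=1,PS=0
  L1 @0x4F[19] → 0x52007  P=1,RW=1,US=1,PS=0
  L2 @0x52[31] → 0x55007  P=1,RW=1,US=1,PS=0
  L3 @0x55[11] → 0x59003  P=1,RW=1,US=0,PS=0
  ✗ PROTECTION_VIOLATION  [4 reads]
#4 VA=0xC000000017A (w,user):
  L0 @0x3C[24] → 0x5B087  P=1,RW=1,US=1,PS=1
  ✓ 0x5B17A (huge @L0)  — 1 lookups
#5 VA=0xC86C0000479 (w,user):
  L0 @0x3C[25] → 0x5C007  P=1,RW=1,US=1,PS=0
  L1 @0x5C[27] → 0x60087  P=1,RW=1,US=1,PS=1
  ✓ 0x60479 (huge @L1)  — 2 lookups
#6 VA=0x90140E034AD (w,user):
  L0 @0x3C[18] → 0x63007  P=1,RW=1,US=1,PS=0
  L1 @0x63[5] → 0x64007  P=1,RW=1,US=1,PS=0
  L2 @0x64[7] → 0x65007  P=1,RW=1,US=1,PS=0
  L3 @0x65[3] → 0x67005  P=1,RW=0,US=1,PS=0
  ✗ PROTECTION_VIOLATION  [4 reads]
#7 VA=0xF0082C00804 (r,user):
  L0 @0x3C[30] → 0x68007  P=1,RW=1,US=1,PS=0
  L1 @0x68[2] → 0x69007  P=1,RW=1,US=1,PS=0
  L2 @0x69[22] → 0x6B007  P=1,RW=1,US=1,PS=0
  L3 @0x6B[0] → 0x6C007  P=1,RW=1,US=1,PS=0
  ✓ 0x6C804  — 4 lookups

TLB: [["0x88580000", "0x41"], ["0xC0000000", "0x5B"], ["0xC86C0000", "0x60"], ["0xF0082C00", "0x6C"]]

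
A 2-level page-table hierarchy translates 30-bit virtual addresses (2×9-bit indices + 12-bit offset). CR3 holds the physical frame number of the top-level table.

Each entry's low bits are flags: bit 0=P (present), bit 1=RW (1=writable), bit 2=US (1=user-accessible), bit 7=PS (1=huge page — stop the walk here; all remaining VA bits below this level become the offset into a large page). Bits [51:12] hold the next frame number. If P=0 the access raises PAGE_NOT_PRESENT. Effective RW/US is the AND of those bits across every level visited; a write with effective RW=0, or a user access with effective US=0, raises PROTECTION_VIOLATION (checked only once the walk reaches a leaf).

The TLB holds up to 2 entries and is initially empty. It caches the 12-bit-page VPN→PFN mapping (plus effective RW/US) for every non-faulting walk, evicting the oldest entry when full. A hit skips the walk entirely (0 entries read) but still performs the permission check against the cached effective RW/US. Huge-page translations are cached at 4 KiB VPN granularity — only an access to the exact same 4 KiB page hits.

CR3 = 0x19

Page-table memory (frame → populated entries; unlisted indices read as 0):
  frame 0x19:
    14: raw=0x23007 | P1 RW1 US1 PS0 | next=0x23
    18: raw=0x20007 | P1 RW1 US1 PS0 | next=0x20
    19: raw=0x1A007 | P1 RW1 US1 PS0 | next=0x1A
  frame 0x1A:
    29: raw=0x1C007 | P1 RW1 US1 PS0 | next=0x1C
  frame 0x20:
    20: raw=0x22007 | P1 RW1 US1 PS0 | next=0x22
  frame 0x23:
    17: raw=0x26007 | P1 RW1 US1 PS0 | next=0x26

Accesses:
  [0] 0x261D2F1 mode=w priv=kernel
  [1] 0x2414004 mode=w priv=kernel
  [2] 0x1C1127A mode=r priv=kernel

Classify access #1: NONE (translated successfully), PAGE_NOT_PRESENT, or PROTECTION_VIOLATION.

Walk each access:
#0 VA=0x261D2F1 (w,kernel):
  [0] read 0x19 idx=19: raw=0x1A007 flags P=1 W=1 U=1 S=0
  [1] read 0x1A idx=29: raw=0x1C007 flags P=1 W=1 U=1 S=0
  ✓ 0x1C2F1  — 2 lookups
#1 VA=0x2414004 (w,kernel):
  [0] read 0x19 idx=18: raw=0x20007 flags P=1 W=1 U=1 S=0
  [1] read 0x20 idx=20: raw=0x22007 flags P=1 W=1 U=1 S=0
  ✓ 0x22004  — 2 lookups
#2 VA=0x1C1127A (r,kernel):
  [0] read 0x19 idx=14: raw=0x23007 flags P=1 W=1 U=1 S=0
  [1] read 0x23 idx=17: raw=0x26007 flags P=1 W=1 U=1 S=0
  ✓ 0x2627A  — 2 lookups

Access #1 fault: NONE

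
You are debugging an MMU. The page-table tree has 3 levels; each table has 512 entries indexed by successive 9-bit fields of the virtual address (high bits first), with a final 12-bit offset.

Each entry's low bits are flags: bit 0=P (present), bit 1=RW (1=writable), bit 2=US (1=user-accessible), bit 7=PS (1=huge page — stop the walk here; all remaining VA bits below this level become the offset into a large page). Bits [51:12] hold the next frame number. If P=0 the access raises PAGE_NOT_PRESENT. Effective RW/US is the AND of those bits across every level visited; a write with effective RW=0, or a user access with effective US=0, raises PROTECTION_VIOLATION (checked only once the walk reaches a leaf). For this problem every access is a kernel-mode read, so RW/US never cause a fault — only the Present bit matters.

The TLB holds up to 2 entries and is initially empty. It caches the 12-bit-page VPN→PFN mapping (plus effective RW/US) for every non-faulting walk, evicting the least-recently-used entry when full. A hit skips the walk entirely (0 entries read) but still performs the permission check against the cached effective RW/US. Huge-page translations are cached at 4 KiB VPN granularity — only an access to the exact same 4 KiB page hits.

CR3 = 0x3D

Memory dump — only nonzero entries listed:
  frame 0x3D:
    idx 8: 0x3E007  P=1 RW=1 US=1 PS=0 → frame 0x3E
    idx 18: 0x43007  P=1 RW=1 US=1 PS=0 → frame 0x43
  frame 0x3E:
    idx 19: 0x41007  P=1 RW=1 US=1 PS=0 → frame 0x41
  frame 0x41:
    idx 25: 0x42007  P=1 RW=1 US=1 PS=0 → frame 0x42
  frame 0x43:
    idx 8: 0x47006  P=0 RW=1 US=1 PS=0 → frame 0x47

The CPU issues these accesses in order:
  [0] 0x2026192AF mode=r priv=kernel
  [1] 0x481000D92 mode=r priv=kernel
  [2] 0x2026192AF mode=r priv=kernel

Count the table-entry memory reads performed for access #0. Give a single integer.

Per-access translation:
#0 VA=0x2026192AF (r,kernel):
  L0 @0x3D[8] → 0x3E007  P=1,RW=1,US=1,PS=0
  L1 @0x3E[19] → 0x41007  P=1,RW=1,US=1,PS=0
  L2 @0x41[25] → 0x42007  P=1,RW=1,US=1,PS=0
  → PA=0x422AF  (3 entries read)
#1 VA=0x481000D92 (r,kernel):
  L0 @0x3D[18] → 0x43007  P=1,RW=1,US=1,PS=0
  L1 @0x43[8] → 0x47006  P=0,RW=1,US=1,PS=0
  → PAGE_NOT_PRESENT  (2 entries read)
#2 VA=0x2026192AF (r,kernel):
  TLB hit vpn=0x202619 → PA=0x422AF

Entries read for #0: 3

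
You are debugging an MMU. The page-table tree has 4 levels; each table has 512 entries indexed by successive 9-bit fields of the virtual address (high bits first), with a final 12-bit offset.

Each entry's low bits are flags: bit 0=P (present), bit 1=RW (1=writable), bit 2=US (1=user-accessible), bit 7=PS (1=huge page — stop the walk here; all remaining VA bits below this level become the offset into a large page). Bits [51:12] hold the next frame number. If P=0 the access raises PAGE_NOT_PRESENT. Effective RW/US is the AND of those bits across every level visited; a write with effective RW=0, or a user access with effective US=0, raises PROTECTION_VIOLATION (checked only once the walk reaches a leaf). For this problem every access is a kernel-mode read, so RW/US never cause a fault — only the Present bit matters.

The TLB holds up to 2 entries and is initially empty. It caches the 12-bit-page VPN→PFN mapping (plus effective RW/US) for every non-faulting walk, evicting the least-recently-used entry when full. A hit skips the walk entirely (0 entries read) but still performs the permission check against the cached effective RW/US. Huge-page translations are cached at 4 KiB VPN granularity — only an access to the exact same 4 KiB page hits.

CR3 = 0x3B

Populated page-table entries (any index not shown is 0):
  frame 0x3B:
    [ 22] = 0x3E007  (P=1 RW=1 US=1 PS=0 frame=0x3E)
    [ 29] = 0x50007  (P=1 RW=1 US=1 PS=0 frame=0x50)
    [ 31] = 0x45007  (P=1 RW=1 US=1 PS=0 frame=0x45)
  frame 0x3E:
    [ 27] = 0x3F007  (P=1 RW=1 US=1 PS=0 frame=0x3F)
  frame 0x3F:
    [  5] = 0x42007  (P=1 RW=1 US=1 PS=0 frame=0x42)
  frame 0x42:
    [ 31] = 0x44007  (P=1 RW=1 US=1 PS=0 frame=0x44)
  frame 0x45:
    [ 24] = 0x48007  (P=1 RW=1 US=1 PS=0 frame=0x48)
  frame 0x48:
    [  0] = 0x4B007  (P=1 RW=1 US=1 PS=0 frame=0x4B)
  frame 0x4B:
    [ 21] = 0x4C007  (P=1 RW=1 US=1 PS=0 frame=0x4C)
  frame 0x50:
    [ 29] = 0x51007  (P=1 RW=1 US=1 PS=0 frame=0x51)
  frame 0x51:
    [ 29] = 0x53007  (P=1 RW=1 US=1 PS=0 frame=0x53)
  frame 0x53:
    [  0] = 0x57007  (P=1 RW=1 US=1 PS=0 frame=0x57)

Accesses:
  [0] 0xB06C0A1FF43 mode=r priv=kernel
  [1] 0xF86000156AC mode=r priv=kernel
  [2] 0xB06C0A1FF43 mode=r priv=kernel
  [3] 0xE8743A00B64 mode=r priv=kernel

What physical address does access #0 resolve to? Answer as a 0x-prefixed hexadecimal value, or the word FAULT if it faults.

Per-access translation:
#0 VA=0xB06C0A1FF43 (r,kernel):
  L0: frame=0x3B idx=22 entry=0x3E007 [P=1 RW=1 US=1 PS=0]
  L1: frame=0x3E idx=27 entry=0x3F007 [P=1 RW=1 US=1 PS=0]
  L2: frame=0x3F idx=5 entry=0x42007 [P=1 RW=1 US=1 PS=0]
  L3: frame=0x42 idx=31 entry=0x44007 [P=1 RW=1 US=1 PS=0]
  → PA=0x44F43  (4 entries read)
#1 VA=0xF86000156AC (r,kernel):
  L0: frame=0x3B idx=31 entry=0x45007 [P=1 RW=1 US=1 PS=0]
  L1: frame=0x45 idx=24 entry=0x48007 [P=1 RW=1 US=1 PS=0]
  L2: frame=0x48 idx=0 entry=0x4B007 [P=1 RW=1 US=1 PS=0]
  L3: frame=0x4B idx=21 entry=0x4C007 [P=1 RW=1 US=1 PS=0]
  → PA=0x4C6AC  (4 entries read)
#2 VA=0xB06C0A1FF43 (r,kernel):
  TLB hit vpn=0xB06C0A1F → PA=0x44F43
#3 VA=0xE8743A00B64 (r,kernel):
  L0: frame=0x3B idx=29 entry=0x50007 [P=1 RW=1 US=1 PS=0]
  L1: frame=0x50 idx=29 entry=0x51007 [P=1 RW=1 US=1 PS=0]
  L2: frame=0x51 idx=29 entry=0x53007 [P=1 RW=1 US=1 PS=0]
  L3: frame=0x53 idx=0 entry=0x57007 [P=1 RW=1 US=1 PS=0]
  → PA=0x57B64  (4 entries read)

Access #0 PA: 0x44F43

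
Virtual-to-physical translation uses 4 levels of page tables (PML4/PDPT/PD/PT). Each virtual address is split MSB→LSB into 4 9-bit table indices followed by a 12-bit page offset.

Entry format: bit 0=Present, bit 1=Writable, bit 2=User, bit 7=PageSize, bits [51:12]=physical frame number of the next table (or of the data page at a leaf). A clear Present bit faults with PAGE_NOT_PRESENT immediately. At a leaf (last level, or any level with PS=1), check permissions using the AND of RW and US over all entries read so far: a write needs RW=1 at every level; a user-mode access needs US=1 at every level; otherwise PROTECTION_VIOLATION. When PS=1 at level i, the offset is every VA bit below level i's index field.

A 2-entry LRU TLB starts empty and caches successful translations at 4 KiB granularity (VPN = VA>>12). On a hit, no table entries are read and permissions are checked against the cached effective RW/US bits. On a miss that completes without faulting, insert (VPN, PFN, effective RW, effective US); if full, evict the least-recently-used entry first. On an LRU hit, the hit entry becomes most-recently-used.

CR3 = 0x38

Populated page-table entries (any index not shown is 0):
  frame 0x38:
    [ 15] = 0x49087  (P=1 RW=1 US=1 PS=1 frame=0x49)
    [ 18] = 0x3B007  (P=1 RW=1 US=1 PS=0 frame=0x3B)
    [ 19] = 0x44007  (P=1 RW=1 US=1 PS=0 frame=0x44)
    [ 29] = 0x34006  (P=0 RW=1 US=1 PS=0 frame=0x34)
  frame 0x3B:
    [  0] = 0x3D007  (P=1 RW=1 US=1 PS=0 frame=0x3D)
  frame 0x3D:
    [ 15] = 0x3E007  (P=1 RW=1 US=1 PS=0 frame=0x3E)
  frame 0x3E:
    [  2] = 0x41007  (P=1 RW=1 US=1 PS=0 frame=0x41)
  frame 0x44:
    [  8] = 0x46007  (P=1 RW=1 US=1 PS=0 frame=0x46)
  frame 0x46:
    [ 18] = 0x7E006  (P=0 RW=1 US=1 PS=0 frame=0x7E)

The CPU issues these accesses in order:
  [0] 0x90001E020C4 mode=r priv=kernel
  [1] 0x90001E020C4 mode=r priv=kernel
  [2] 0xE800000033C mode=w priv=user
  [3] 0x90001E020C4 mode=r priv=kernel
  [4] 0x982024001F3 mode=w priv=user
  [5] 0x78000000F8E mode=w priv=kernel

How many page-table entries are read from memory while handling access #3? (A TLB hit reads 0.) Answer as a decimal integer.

Walk each access:
#0 VA=0x90001E020C4 (r,kernel):
  lvl0: tbl 0x38, slot 18 ⇒ 0x3B007 (P1/RW1/US1/PS0)
  lvl1: tbl 0x3B, slot 0 ⇒ 0x3D007 (P1/RW1/US1/PS0)
  lvl2: tbl 0x3D, slot 15 ⇒ 0x3E007 (P1/RW1/US1/PS0)
  lvl3: tbl 0x3E, slot 2 ⇒ 0x41007 (P1/RW1/US1/PS0)
  → PA=0x410C4  (4 entries read)
#1 VA=0x90001E020C4 (r,kernel):
  TLB hit vpn=0x90001E02 → PA=0x410C4
#2 VA=0xE800000033C (w,user):
  lvl0: tbl 0x38, slot 29 ⇒ 0x34006 (P0/RW1/US1/PS0)
  ⇒ fault: PAGE_NOT_PRESENT  — 1 lookups
#3 VA=0x90001E020C4 (r,kernel):
  TLB hit vpn=0x90001E02 → PA=0x410C4
#4 VA=0x982024001F3 (w,user):
  lvl0: tbl 0x38, slot 19 ⇒ 0x44007 (P1/RW1/US1/PS0)
  lvl1: tbl 0x44, slot 8 ⇒ 0x46007 (P1/RW1/US1/PS0)
  lvl2: tbl 0x46, slot 18 ⇒ 0x7E006 (P0/RW1/US1/PS0)
  ⇒ fault: PAGE_NOT_PRESENT  — 3 lookups
#5 VA=0x78000000F8E (w,kernel):
  lvl0: tbl 0x38, slot 15 ⇒ 0x49087 (P1/RW1/US1/PS1)
  → PA=0x49F8E (huge @L0)  (1 entries read)

Entries read for #3: 0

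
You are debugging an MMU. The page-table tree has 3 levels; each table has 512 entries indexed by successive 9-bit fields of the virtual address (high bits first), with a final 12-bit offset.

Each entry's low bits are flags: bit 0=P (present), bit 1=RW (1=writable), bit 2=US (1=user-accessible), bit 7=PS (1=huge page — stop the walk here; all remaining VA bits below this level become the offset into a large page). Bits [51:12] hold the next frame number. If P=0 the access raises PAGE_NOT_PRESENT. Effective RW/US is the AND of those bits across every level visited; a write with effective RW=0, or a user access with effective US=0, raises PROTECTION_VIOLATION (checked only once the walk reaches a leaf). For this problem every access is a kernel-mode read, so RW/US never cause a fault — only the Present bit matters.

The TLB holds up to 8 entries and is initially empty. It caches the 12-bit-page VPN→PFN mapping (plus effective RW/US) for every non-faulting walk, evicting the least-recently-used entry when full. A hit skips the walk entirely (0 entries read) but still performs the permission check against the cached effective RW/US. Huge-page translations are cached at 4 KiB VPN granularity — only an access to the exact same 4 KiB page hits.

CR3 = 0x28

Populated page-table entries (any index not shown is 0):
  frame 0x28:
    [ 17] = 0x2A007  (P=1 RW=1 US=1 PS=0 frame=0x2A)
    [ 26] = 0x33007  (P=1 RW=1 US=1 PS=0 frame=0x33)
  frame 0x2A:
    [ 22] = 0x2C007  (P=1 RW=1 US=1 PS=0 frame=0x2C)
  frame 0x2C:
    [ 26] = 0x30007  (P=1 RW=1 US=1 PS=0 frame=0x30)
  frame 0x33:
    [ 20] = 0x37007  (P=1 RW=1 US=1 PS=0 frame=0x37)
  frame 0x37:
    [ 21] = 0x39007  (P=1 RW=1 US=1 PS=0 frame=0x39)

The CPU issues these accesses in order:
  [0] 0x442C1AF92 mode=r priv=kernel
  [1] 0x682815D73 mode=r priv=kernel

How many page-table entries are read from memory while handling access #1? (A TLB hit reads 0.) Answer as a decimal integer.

Per-access translation:
#0 VA=0x442C1AF92 (r,kernel):
  L0: frame=0x28 idx=17 entry=0x2A007 [P=1 RW=1 US=1 PS=0]
  L1: frame=0x2A idx=22 entry=0x2C007 [P=1 RW=1 US=1 PS=0]
  L2: frame=0x2C idx=26 entry=0x30007 [P=1 RW=1 US=1 PS=0]
  → PA=0x30F92  (3 entries read)
#1 VA=0x682815D73 (r,kernel):
  L0: frame=0x28 idx=26 entry=0x33007 [P=1 RW=1 US=1 PS=0]
  L1: frame=0x33 idx=20 entry=0x37007 [P=1 RW=1 US=1 PS=0]
  L2: frame=0x37 idx=21 entry=0x39007 [P=1 RW=1 US=1 PS=0]
  → PA=0x39D73  (3 entries read)

Entries read for #1: 3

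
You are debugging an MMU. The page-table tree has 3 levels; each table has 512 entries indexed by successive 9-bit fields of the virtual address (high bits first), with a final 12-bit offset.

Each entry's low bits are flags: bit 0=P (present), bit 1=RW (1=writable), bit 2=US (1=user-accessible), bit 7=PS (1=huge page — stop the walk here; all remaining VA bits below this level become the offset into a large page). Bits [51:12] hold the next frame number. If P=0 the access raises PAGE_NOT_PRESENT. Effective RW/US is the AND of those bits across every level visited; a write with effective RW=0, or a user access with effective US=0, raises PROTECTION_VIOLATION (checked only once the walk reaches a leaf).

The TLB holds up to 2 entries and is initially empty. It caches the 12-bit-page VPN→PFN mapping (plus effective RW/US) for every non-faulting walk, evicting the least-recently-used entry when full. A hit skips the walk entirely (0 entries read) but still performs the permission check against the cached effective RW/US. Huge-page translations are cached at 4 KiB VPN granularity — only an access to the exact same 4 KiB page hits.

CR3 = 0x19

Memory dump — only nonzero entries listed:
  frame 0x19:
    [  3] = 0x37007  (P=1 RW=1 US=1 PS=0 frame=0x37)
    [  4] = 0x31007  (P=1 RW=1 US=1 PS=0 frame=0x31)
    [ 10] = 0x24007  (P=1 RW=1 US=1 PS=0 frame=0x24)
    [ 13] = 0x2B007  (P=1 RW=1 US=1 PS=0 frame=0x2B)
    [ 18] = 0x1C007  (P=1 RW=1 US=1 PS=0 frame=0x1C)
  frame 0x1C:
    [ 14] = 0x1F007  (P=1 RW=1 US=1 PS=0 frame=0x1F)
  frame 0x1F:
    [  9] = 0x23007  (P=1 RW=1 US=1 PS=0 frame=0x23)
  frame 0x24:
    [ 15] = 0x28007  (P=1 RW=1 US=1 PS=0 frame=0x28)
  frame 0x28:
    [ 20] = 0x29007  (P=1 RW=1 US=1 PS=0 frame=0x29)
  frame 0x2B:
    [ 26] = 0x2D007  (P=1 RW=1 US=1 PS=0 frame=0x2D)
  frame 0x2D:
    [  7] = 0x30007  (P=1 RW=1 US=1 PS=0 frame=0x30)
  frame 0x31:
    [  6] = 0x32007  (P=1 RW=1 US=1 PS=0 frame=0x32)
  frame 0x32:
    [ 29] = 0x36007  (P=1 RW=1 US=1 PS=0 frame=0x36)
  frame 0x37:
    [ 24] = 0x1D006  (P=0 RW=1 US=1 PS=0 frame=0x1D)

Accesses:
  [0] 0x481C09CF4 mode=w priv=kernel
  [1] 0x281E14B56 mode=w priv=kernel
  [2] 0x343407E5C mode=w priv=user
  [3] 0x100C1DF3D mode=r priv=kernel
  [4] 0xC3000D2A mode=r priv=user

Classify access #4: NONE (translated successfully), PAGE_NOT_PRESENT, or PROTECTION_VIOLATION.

Trace:
#0 VA=0x481C09CF4 (w,kernel):
  L0: frame=0x19 idx=18 entry=0x1C007 [P=1 RW=1 US=1 PS=0]
  L1: frame=0x1C idx=14 entry=0x1F007 [P=1 RW=1 US=1 PS=0]
  L2: frame=0x1F idx=9 entry=0x23007 [P=1 RW=1 US=1 PS=0]
  ⇒ phys 0x23CF4  [3 reads]
#1 VA=0x281E14B56 (w,kernel):
  L0: frame=0x19 idx=10 entry=0x24007 [P=1 RW=1 US=1 PS=0]
  L1: frame=0x24 idx=15 entry=0x28007 [P=1 RW=1 US=1 PS=0]
  L2: frame=0x28 idx=20 entry=0x29007 [P=1 RW=1 US=1 PS=0]
  ⇒ phys 0x29B56  [3 reads]
#2 VA=0x343407E5C (w,user):
  L0: frame=0x19 idx=13 entry=0x2B007 [P=1 RW=1 US=1 PS=0]
  L1: frame=0x2B idx=26 entry=0x2D007 [P=1 RW=1 US=1 PS=0]
  L2: frame=0x2D idx=7 entry=0x30007 [P=1 RW=1 US=1 PS=0]
  ⇒ phys 0x30E5C  [3 reads]
#3 VA=0x100C1DF3D (r,kernel):
  L0: frame=0x19 idx=4 entry=0x31007 [P=1 RW=1 US=1 PS=0]
  L1: frame=0x31 idx=6 entry=0x32007 [P=1 RW=1 US=1 PS=0]
  L2: frame=0x32 idx=29 entry=0x36007 [P=1 RW=1 US=1 PS=0]
  ⇒ phys 0x36F3D  [3 reads]
#4 VA=0xC3000D2A (r,user):
  L0: frame=0x19 idx=3 entry=0x37007 [P=1 RW=1 US=1 PS=0]
  L1: frame=0x37 idx=24 entry=0x1D006 [P=0 RW=1 US=1 PS=0]
  ✗ PAGE_NOT_PRESENT  [2 reads]

Access #4 fault: PAGE_NOT_PRESENT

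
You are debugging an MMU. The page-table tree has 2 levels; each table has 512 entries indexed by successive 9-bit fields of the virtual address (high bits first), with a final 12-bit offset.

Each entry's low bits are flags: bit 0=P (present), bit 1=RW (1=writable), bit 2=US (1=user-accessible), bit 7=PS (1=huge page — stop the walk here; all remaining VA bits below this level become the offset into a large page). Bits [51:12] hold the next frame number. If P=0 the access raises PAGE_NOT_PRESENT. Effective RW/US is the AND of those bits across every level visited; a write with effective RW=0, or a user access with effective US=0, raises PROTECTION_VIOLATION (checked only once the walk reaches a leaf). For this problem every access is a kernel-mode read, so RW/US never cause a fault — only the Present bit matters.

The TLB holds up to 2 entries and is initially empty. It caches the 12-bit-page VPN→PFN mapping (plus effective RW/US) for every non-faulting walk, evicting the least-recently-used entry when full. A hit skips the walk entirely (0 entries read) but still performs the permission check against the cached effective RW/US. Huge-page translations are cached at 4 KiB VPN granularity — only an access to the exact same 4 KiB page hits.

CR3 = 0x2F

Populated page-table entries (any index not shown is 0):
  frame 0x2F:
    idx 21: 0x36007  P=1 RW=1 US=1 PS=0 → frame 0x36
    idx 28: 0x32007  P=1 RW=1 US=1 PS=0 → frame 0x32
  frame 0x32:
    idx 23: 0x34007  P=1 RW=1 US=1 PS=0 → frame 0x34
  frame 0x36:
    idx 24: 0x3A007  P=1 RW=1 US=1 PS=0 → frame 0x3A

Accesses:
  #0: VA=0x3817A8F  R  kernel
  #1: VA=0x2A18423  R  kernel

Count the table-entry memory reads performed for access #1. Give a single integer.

Walk each access:
#0 VA=0x3817A8F (r,kernel):
  lvl0: tbl 0x2F, slot 28 ⇒ 0x32007 (P1/RW1/US1/PS0)
  lvl1: tbl 0x32, slot 23 ⇒ 0x34007 (P1/RW1/US1/PS0)
  → PA=0x34A8F  (2 entries read)
#1 VA=0x2A18423 (r,kernel):
  lvl0: tbl 0x2F, slot 21 ⇒ 0x36007 (P1/RW1/US1/PS0)
  lvl1: tbl 0x36, slot 24 ⇒ 0x3A007 (P1/RW1/US1/PS0)
  → PA=0x3A423  (2 entries read)

Entries read for #1: 2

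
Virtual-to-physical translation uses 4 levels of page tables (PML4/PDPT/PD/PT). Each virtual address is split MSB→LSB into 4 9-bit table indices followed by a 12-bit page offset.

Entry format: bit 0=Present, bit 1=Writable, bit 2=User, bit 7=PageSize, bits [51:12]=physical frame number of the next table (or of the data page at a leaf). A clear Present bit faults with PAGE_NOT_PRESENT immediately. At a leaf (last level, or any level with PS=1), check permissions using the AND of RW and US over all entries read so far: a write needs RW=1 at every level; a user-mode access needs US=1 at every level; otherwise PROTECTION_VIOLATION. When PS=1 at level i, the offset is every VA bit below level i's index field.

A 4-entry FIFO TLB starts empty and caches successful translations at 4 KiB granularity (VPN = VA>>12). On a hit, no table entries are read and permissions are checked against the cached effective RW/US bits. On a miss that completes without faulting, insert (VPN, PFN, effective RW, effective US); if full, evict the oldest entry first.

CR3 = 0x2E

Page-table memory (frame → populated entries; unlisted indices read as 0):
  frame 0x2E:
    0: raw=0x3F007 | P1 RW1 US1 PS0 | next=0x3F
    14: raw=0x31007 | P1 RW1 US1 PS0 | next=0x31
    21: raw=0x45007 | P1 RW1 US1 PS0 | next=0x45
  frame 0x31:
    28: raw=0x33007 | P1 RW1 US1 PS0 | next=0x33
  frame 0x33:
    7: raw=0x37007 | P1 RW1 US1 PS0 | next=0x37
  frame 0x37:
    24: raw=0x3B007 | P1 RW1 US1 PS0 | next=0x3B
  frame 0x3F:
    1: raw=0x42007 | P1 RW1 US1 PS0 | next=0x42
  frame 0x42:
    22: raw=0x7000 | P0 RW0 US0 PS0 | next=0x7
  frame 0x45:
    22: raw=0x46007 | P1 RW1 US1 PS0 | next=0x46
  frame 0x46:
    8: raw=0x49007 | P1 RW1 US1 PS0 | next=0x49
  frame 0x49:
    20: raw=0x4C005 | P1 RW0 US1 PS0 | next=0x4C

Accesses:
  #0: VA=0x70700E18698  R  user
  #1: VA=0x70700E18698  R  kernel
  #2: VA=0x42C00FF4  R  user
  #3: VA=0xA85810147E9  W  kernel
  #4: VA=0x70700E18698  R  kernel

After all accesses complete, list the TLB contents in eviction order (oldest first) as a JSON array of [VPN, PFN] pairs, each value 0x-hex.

Per-access translation:
#0 VA=0x70700E18698 (r,user):
  [0] read 0x2E idx=14: raw=0x31007 flags P=1 W=1 U=1 S=0
  [1] read 0x31 idx=28: raw=0x33007 flags P=1 W=1 U=1 S=0
  [2] read 0x33 idx=7: raw=0x37007 flags P=1 W=1 U=1 S=0
  [3] read 0x37 idx=24: raw=0x3B007 flags P=1 W=1 U=1 S=0
  ⇒ phys 0x3B698  [4 reads]
#1 VA=0x70700E18698 (r,kernel):
  TLB hit vpn=0x70700E18 → PA=0x3B698
#2 VA=0x42C00FF4 (r,user):
  [0] read 0x2E idx=0: raw=0x3F007 flags P=1 W=1 U=1 S=0
  [1] read 0x3F idx=1: raw=0x42007 flags P=1 W=1 U=1 S=0
  [2] read 0x42 idx=22: raw=0x7000 flags P=0 W=0 U=0 S=0
  ✗ PAGE_NOT_PRESENT  [3 reads]
#3 VA=0xA85810147E9 (w,kernel):
  [0] read 0x2E idx=21: raw=0x45007 flags P=1 W=1 U=1 S=0
  [1] read 0x45 idx=22: raw=0x46007 flags P=1 W=1 U=1 S=0
  [2] read 0x46 idx=8: raw=0x49007 flags P=1 W=1 U=1 S=0
  [3] read 0x49 idx=20: raw=0x4C005 flags P=1 W=0 U=1 S=0
  ✗ PROTECTION_VIOLATION  [4 reads]
#4 VA=0x70700E18698 (r,kernel):
  TLB hit vpn=0x70700E18 → PA=0x3B698

TLB: [["0x70700E18", "0x3B"]]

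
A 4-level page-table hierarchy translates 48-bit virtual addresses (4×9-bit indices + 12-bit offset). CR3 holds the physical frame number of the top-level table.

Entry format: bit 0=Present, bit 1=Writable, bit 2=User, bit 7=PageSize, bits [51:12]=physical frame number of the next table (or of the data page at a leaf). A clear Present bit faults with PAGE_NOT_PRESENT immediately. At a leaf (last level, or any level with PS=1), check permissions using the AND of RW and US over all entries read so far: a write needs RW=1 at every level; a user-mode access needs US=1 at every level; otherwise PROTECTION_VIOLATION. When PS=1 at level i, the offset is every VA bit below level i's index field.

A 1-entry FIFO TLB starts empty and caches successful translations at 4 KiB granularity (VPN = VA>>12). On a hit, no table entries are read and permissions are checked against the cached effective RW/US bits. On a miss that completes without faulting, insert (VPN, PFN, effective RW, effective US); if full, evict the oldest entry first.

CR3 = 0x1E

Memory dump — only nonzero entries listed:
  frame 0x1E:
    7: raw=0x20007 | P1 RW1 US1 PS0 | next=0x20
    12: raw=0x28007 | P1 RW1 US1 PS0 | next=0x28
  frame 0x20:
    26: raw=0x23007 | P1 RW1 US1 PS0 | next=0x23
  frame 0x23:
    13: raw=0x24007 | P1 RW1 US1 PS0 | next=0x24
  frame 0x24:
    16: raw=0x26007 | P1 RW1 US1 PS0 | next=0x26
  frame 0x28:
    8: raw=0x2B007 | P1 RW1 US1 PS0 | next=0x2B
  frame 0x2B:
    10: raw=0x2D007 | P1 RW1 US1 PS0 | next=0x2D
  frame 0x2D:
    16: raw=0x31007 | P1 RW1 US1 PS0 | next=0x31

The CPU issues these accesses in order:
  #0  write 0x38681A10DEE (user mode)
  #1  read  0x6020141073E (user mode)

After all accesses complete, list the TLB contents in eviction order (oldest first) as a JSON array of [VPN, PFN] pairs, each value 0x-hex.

Walk each access:
#0 VA=0x38681A10DEE (w,user):
  L0: frame=0x1E idx=7 entry=0x20007 [P=1 RW=1 US=1 PS=0]
  L1: frame=0x20 idx=26 entry=0x23007 [P=1 RW=1 US=1 PS=0]
  L2: frame=0x23 idx=13 entry=0x24007 [P=1 RW=1 US=1 PS=0]
  L3: frame=0x24 idx=16 entry=0x26007 [P=1 RW=1 US=1 PS=0]
  → PA=0x26DEE  (4 entries read)
#1 VA=0x6020141073E (r,user):
  L0: frame=0x1E idx=12 entry=0x28007 [P=1 RW=1 US=1 PS=0]
  L1: frame=0x28 idx=8 entry=0x2B007 [P=1 RW=1 US=1 PS=0]
  L2: frame=0x2B idx=10 entry=0x2D007 [P=1 RW=1 US=1 PS=0]
  L3: frame=0x2D idx=16 entry=0x31007 [P=1 RW=1 US=1 PS=0]
  → PA=0x3173E  (4 entries read)

TLB: [["0x60201410", "0x31"]]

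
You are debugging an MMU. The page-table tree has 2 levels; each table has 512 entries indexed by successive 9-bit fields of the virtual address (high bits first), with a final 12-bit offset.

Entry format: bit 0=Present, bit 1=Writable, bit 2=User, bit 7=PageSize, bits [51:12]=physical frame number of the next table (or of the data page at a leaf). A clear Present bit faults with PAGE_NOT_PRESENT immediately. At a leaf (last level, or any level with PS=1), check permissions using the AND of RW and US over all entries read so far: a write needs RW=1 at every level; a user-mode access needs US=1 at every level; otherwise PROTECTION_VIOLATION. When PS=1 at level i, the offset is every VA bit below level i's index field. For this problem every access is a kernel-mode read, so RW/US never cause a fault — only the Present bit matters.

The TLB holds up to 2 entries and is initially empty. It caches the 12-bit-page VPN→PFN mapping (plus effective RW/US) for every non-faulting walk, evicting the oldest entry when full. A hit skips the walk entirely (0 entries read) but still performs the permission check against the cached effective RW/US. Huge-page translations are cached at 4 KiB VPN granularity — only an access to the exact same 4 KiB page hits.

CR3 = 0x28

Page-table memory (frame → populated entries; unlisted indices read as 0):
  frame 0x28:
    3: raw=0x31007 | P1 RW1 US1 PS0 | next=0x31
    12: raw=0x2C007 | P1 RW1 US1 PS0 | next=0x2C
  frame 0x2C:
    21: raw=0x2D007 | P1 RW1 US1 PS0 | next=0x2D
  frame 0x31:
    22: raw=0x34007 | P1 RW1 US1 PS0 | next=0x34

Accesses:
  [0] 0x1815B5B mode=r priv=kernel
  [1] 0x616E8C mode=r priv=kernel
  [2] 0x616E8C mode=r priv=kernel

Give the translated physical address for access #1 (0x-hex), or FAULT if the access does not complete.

Walk each access:
#0 VA=0x1815B5B (r,kernel):
  lvl0: tbl 0x28, slot 12 ⇒ 0x2C007 (P1/RW1/US1/PS0)
  lvl1: tbl 0x2C, slot 21 ⇒ 0x2D007 (P1/RW1/US1/PS0)
  ✓ 0x2DB5B  — 2 lookups
#1 VA=0x616E8C (r,kernel):
  lvl0: tbl 0x28, slot 3 ⇒ 0x31007 (P1/RW1/US1/PS0)
  lvl1: tbl 0x31, slot 22 ⇒ 0x34007 (P1/RW1/US1/PS0)
  ✓ 0x34E8C  — 2 lookups
#2 VA=0x616E8C (r,kernel):
  TLB hit vpn=0x616 → PA=0x34E8C

Access #1 PA: 0x34E8C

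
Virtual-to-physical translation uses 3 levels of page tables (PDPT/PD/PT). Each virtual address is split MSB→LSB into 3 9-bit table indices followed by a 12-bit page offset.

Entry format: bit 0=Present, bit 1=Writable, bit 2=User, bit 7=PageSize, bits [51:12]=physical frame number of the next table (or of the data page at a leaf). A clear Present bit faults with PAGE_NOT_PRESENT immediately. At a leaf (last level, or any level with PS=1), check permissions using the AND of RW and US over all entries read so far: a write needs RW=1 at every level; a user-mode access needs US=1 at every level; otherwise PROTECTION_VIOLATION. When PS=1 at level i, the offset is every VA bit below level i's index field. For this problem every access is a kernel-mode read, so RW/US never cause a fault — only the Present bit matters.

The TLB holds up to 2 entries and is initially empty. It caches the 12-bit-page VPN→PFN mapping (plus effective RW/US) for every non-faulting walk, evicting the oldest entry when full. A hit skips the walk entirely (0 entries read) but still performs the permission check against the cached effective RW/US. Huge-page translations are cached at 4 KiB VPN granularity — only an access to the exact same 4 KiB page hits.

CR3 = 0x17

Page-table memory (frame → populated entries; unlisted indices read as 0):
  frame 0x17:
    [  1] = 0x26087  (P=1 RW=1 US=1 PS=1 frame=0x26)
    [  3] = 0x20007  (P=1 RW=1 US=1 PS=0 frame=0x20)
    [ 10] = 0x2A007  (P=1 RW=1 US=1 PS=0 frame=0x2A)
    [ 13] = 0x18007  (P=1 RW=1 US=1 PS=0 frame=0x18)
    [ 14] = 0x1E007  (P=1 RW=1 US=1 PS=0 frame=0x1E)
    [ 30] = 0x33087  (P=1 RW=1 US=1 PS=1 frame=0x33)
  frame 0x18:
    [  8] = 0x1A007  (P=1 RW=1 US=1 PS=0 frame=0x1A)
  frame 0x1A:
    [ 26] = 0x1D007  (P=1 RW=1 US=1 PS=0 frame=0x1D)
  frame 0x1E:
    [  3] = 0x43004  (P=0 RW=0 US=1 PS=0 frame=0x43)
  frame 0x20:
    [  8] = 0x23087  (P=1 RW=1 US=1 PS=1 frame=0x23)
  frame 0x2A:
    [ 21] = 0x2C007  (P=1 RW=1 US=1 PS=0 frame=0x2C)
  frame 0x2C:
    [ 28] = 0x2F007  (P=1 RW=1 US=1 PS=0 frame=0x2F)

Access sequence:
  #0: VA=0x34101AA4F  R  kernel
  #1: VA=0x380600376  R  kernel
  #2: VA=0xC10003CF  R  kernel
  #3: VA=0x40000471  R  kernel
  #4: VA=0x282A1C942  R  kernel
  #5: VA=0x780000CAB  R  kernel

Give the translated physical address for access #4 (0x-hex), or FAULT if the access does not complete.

Walk each access:
#0 VA=0x34101AA4F (r,kernel):
  L0: frame=0x17 idx=13 entry=0x18007 [P=1 RW=1 US=1 PS=0]
  L1: frame=0x18 idx=8 entry=0x1A007 [P=1 RW=1 US=1 PS=0]
  L2: frame=0x1A idx=26 entry=0x1D007 [P=1 RW=1 US=1 PS=0]
  ✓ 0x1DA4F  — 3 lookups
#1 VA=0x380600376 (r,kernel):
  L0: frame=0x17 idx=14 entry=0x1E007 [P=1 RW=1 US=1 PS=0]
  L1: frame=0x1E idx=3 entry=0x43004 [P=0 RW=0 US=1 PS=0]
  ⇒ fault: PAGE_NOT_PRESENT  — 2 lookups
#2 VA=0xC10003CF (r,kernel):
  L0: frame=0x17 idx=3 entry=0x20007 [P=1 RW=1 US=1 PS=0]
  L1: frame=0x20 idx=8 entry=0x23087 [P=1 RW=1 US=1 PS=1]
  ✓ 0x233CF (huge @L1)  — 2 lookups
#3 VA=0x40000471 (r,kernel):
  L0: frame=0x17 idx=1 entry=0x26087 [P=1 RW=1 US=1 PS=1]
  ✓ 0x26471 (huge @L0)  — 1 lookups
#4 VA=0x282A1C942 (r,kernel):
  L0: frame=0x17 idx=10 entry=0x2A007 [P=1 RW=1 US=1 PS=0]
  L1: frame=0x2A idx=21 entry=0x2C007 [P=1 RW=1 US=1 PS=0]
  L2: frame=0x2C idx=28 entry=0x2F007 [P=1 RW=1 US=1 PS=0]
  ✓ 0x2F942  — 3 lookups
#5 VA=0x780000CAB (r,kernel):
  L0: frame=0x17 idx=30 entry=0x33087 [P=1 RW=1 US=1 PS=1]
  ✓ 0x33CAB (huge @L0)  — 1 lookups

Access #4 PA: 0x2F942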